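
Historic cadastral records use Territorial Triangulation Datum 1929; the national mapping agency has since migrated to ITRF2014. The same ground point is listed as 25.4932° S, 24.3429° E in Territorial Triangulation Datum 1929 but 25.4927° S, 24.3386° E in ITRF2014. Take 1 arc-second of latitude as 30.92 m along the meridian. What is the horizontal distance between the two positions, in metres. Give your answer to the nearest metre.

Δφ = -25.4927° − -25.4932° = +0.0005°; Δλ = 24.3386° − 24.3429° = -0.0043°.
1° of latitude = 3600 × 30.92 = 111312 m.
ΔN = Δφ × 111312 = 55.7 m; ΔE = Δλ × 111312 × cos(-25.4932°) = -0.0043 × 111312 × 0.902636 = -432.0 m.
Distance = √(ΔE² + ΔN²) = √((-432.0)² + 55.7²) = 435.6 m.

436 m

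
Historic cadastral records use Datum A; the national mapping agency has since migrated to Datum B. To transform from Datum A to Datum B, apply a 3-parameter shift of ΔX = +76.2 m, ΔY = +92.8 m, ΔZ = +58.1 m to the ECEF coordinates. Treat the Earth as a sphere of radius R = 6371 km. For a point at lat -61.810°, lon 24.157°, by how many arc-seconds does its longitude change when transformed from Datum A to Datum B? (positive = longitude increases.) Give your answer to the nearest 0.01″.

sin φ = -0.881386, cos φ = 0.472397, sin λ = 0.409238, cos λ = 0.912428.
East component: ΔE = −sin λ·ΔX + cos λ·ΔY = −(0.409238)(76.2) + (0.912428)(92.8) = 53.49 m.
1° of latitude spans πR/180 = 111195 m; at latitude φ, 1° of longitude spans that × cos φ = 52528.1 m, so Δλ = 53.49 / 52528.1 × 3600 = 3.666″.

Δλ = 3.67″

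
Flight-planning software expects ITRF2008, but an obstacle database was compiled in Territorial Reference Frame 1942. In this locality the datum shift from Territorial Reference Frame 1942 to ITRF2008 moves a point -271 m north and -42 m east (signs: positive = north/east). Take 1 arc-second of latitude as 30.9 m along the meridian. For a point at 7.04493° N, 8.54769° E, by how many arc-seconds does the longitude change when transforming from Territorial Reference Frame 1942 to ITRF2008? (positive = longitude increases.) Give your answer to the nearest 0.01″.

At latitude 7.04493°, cos φ = 0.992450.
1″ of longitude at this latitude = 30.90 × cos φ = 30.6667 m, so Δλ = -42.0 / 30.6667 = -1.370″.

Δλ = -1.37″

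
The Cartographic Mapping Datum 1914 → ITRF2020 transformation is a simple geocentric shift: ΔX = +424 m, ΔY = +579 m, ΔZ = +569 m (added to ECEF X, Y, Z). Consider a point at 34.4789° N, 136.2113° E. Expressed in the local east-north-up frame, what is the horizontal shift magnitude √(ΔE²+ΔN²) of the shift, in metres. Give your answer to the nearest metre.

824 m

At φ = 34.4789°, λ = 136.2113°: sin φ = 0.566103, cos φ = 0.824335, sin λ = 0.692001, cos λ = -0.721897.
ΔE = −sin λ·ΔX + cos λ·ΔY = −(0.692001)·(424) + (-0.721897)·(579) = -711.39 m.
ΔN = −sin φ cos λ·ΔX − sin φ sin λ·ΔY + cos φ·ΔZ = −(0.566103)(-0.721897)(424) − (0.566103)(0.692001)(579) + (0.824335)(569) = 415.50 m.
Horizontal magnitude = √(ΔE² + ΔN²) = √((-711.39)² + 415.50²) = 823.84 m.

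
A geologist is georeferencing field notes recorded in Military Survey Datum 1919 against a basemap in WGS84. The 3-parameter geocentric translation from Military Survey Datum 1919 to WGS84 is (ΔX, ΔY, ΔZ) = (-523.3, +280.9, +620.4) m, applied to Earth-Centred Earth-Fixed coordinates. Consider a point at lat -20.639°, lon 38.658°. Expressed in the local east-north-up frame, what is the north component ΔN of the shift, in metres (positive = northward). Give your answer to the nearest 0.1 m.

ΔN = 498.4 m

At φ = -20.639°, λ = 38.658°: sin φ = -0.352479, cos φ = 0.935820, sin λ = 0.624670, cos λ = 0.780889.
ΔN = −sin φ cos λ·ΔX − sin φ sin λ·ΔY + cos φ·ΔZ = −(-0.352479)(0.780889)(-523.3) − (-0.352479)(0.624670)(280.9) + (0.935820)(620.4) = 498.40 m.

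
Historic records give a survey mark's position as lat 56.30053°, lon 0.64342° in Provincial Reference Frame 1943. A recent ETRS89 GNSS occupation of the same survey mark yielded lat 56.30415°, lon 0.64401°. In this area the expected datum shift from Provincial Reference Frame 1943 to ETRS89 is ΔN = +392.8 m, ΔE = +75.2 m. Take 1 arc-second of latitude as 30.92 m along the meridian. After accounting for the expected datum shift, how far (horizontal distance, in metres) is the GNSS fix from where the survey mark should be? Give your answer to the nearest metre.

Observed coordinate differences: Δφ = +0.00362°, Δλ = +0.00059°.
Converting to metres (1° lat = 111312 m, cos φ = 0.554837): observed ΔN = 402.9 m, observed ΔE = 36.4 m.
Subtracting the expected shift leaves a residual of 402.9 − (392.8) = 10.1 m north and 36.4 − (75.2) = -38.8 m east.
Residual distance = √(10.1² + (-38.8)²) = 40.1 m.

40 m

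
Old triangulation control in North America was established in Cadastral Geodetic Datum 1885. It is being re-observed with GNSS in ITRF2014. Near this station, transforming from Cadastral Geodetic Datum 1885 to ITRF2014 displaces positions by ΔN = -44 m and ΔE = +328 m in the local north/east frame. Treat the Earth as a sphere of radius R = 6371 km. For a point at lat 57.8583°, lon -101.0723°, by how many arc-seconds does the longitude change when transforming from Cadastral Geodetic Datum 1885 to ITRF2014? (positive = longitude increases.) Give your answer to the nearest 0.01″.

Δλ = 19.96″

At latitude 57.8583°, cos φ = 0.532015.
One radian of longitude at latitude φ spans R cos φ, so Δλ = ΔE / (R cos φ) = 328.0 / (6371000 × 0.532015) = 9.6770e-05 rad = 19.960″.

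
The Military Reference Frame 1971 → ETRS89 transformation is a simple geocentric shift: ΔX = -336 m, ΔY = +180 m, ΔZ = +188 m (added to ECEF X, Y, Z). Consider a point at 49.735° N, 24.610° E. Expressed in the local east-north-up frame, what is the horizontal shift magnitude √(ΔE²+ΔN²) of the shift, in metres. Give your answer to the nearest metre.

425 m

At φ = 49.735°, λ = 24.610°: sin φ = 0.763063, cos φ = 0.646324, sin λ = 0.416439, cos λ = 0.909163.
ΔE = −sin λ·ΔX + cos λ·ΔY = −(0.416439)·(-336) + (0.909163)·(180) = 303.57 m.
ΔN = −sin φ cos λ·ΔX − sin φ sin λ·ΔY + cos φ·ΔZ = −(0.763063)(0.909163)(-336) − (0.763063)(0.416439)(180) + (0.646324)(188) = 297.41 m.
Horizontal magnitude = √(ΔE² + ΔN²) = √(303.57² + 297.41²) = 424.98 m.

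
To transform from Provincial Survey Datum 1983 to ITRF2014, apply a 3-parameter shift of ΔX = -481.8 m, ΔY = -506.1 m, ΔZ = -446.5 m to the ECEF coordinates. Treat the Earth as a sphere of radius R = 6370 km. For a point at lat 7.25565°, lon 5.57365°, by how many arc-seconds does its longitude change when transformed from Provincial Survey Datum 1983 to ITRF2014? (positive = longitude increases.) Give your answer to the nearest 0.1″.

Δλ = -14.9″

sin φ = 0.126297, cos φ = 0.991993, sin λ = 0.097125, cos λ = 0.995272.
East component: ΔE = −sin λ·ΔX + cos λ·ΔY = −(0.097125)(-481.8) + (0.995272)(-506.1) = -456.91 m.
1° of latitude spans πR/180 = 111177 m; at latitude φ, 1° of longitude spans that × cos φ = 110287.2 m, so Δλ = -456.91 / 110287.2 × 3600 = -14.915″.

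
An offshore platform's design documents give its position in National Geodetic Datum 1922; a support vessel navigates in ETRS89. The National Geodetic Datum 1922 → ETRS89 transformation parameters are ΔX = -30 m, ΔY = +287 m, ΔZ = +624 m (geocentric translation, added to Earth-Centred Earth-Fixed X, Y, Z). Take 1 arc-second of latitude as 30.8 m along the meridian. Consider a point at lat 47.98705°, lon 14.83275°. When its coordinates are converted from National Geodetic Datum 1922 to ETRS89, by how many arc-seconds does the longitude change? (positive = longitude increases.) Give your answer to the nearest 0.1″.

Δλ = 13.8″

sin φ = 0.742994, cos φ = 0.669299, sin λ = 0.255998, cos λ = 0.966677.
East component: ΔE = −sin λ·ΔX + cos λ·ΔY = −(0.255998)(-30) + (0.966677)(287) = 285.12 m.
1° of latitude spans 3600 × 30.80 = 110880 m; at latitude φ, 1° of longitude spans that × cos φ = 74211.8 m, so Δλ = 285.12 / 74211.8 × 3600 = 13.831″.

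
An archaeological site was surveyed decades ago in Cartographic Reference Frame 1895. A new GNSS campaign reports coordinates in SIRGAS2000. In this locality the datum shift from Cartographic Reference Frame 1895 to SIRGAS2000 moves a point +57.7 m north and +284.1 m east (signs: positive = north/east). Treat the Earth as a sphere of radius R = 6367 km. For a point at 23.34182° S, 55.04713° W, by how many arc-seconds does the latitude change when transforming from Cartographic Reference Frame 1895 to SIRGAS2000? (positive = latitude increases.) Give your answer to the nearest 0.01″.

On a sphere of radius R, 1 rad of latitude = R, so Δφ = ΔN / R = 57.7 / 6367000 = 9.0624e-06 rad = 1.869″.

Δφ = 1.87″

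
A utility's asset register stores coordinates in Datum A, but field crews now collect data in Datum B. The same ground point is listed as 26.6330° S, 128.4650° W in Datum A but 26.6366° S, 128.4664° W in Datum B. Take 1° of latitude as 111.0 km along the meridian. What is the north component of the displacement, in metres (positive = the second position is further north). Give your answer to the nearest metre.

Δφ = -26.6366° − -26.6330° = -0.0036°; Δλ = -128.4664° − -128.4650° = -0.0014°.
ΔN = Δφ × 111000 = -399.6 m; ΔE = Δλ × 111000 × cos(-26.6330°) = -0.0014 × 111000 × 0.893896 = -138.9 m.

ΔN = -400 m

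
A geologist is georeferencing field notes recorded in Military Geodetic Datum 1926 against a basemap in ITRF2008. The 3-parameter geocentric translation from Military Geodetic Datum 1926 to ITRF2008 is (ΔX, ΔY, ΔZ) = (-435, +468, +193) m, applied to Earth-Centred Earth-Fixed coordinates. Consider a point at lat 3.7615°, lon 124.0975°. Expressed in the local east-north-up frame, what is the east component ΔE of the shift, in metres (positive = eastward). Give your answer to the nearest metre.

ΔE = 98 m

The local east axis at (φ, λ) is (−sin λ, cos λ, 0), so ΔE = −sin(124.0975°)·(-435) + cos(124.0975°)·468 = 97.85 m.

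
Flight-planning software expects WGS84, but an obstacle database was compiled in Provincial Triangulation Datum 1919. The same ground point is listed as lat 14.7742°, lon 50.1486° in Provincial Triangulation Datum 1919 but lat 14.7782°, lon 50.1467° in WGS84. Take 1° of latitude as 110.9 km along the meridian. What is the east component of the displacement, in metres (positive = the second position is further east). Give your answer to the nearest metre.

Δφ = 14.7782° − 14.7742° = +0.0040°; Δλ = 50.1467° − 50.1486° = -0.0019°.
ΔN = Δφ × 110900 = 443.6 m; ΔE = Δλ × 110900 × cos(14.7742°) = -0.0019 × 110900 × 0.966938 = -203.7 m.

ΔE = -204 m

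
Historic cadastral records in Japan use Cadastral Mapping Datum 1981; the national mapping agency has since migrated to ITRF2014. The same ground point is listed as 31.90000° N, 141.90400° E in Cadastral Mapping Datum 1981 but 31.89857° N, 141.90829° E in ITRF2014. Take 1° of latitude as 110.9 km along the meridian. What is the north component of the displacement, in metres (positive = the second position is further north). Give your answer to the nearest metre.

Δφ = 31.89857° − 31.90000° = -0.00143°; Δλ = 141.90829° − 141.90400° = +0.00429°.
ΔN = Δφ × 110900 = -158.6 m; ΔE = Δλ × 110900 × cos(31.90000°) = +0.00429 × 110900 × 0.848972 = 403.9 m.

ΔN = -159 m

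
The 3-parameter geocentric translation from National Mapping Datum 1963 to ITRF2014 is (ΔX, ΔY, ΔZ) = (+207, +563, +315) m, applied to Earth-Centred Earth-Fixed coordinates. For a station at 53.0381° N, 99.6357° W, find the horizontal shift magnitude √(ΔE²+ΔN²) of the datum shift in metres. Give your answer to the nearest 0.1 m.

The local east axis at (φ, λ) is (−sin λ, cos λ, 0), so ΔE = −sin(-99.6357°)·207 + cos(-99.6357°)·563 = 109.84 m.
The local north axis is (−sin φ cos λ, −sin φ sin λ, cos φ), giving ΔN = 27.685 + 443.510 + 189.404 = 660.60 m.
Horizontal magnitude = √(ΔE² + ΔN²) = √(109.84² + 660.60²) = 669.67 m.

669.7 m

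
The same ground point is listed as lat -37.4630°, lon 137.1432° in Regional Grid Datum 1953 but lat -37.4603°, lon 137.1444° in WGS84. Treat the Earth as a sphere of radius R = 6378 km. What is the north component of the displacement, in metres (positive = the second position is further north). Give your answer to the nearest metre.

ΔN = 301 m

Δφ = -37.4603° − -37.4630° = +0.0027°; Δλ = 137.1444° − 137.1432° = +0.0012°.
1° along a meridian = πR/180 = 111317 m.
ΔN = Δφ × 111317 = 300.6 m; ΔE = Δλ × 111317 × cos(-37.4630°) = +0.0012 × 111317 × 0.793746 = 106.0 m.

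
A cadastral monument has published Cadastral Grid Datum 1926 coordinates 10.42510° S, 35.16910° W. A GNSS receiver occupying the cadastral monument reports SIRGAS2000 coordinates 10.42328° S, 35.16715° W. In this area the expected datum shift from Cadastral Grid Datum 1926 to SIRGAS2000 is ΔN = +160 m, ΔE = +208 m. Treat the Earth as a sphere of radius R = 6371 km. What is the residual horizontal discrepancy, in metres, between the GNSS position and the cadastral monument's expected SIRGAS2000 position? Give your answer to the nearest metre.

Observed coordinate differences: Δφ = +0.00182°, Δλ = +0.00195°.
Converting to metres (1° lat = 111195 m, cos φ = 0.983492): observed ΔN = 202.4 m, observed ΔE = 213.3 m.
Subtracting the expected shift leaves a residual of 202.4 − (160) = 42.4 m north and 213.3 − (208) = 5.3 m east.
Residual distance = √(42.4² + 5.3²) = 42.7 m.

43 m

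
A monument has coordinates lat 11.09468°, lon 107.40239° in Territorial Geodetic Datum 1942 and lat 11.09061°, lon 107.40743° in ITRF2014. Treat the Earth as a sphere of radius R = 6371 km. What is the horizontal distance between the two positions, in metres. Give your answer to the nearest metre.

712 m

Δφ = 11.09061° − 11.09468° = -0.00407°; Δλ = 107.40743° − 107.40239° = +0.00504°.
1° along a meridian = πR/180 = 111195 m.
ΔN = Δφ × 111195 = -452.6 m; ΔE = Δλ × 111195 × cos(11.09468°) = +0.00504 × 111195 × 0.981311 = 549.9 m.
Distance = √(ΔE² + ΔN²) = √(549.9² + (-452.6)²) = 712.2 m.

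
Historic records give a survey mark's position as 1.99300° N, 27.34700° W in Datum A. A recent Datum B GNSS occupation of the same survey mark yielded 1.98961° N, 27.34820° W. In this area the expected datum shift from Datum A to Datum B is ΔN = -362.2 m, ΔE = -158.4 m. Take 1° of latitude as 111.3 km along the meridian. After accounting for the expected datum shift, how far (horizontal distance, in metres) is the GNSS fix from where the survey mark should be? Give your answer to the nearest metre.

Observed coordinate differences: Δφ = -0.00339°, Δλ = -0.00120°.
Converting to metres (1° lat = 111300 m, cos φ = 0.999395): observed ΔN = -377.3 m, observed ΔE = -133.5 m.
Subtracting the expected shift leaves a residual of -377.3 − (-362.2) = -15.1 m north and -133.5 − (-158.4) = 24.9 m east.
Residual distance = √((-15.1)² + 24.9²) = 29.1 m.

29 m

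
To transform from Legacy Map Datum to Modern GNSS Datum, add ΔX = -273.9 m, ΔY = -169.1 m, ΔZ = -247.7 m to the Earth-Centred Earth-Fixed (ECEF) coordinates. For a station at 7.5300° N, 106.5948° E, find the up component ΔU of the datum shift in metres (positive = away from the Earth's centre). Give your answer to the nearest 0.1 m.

At φ = 7.5300°, λ = 106.5948°: sin φ = 0.131045, cos φ = 0.991376, sin λ = 0.958348, cos λ = -0.285601.
ΔU = cos φ cos λ·ΔX + cos φ sin λ·ΔY + sin φ·ΔZ = (0.991376)(-0.285601)(-273.9) + (0.991376)(0.958348)(-169.1) + (0.131045)(-247.7) = -115.57 m.

ΔU = -115.6 m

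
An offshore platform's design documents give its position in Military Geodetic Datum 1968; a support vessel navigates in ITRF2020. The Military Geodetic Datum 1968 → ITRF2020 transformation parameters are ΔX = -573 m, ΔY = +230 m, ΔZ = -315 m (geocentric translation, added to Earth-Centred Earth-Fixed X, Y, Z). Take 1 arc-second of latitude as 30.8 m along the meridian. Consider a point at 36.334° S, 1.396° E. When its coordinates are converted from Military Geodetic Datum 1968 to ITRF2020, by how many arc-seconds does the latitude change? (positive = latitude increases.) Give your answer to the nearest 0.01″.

sin φ = -0.592491, cos φ = 0.805577, sin λ = 0.024362, cos λ = 0.999703.
North component: ΔN = −sin φ cos λ·ΔX − sin φ sin λ·ΔY + cos φ·ΔZ = −(-0.592491)(0.999703)(-573) − (-0.592491)(0.024362)(230) + (0.805577)(-315) = -589.83 m.
1° of latitude spans 3600 × 30.80 = 110880 m, so Δφ = -589.83 / 110880 × 3600 = -19.150″.

Δφ = -19.15″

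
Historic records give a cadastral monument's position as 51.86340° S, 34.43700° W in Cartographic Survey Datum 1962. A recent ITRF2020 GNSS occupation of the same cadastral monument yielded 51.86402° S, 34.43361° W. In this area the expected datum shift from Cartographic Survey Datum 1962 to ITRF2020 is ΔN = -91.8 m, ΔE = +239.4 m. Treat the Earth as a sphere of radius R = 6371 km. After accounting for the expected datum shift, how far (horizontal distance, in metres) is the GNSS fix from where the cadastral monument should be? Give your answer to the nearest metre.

Observed coordinate differences: Δφ = -0.00062°, Δλ = +0.00339°.
Converting to metres (1° lat = 111195 m, cos φ = 0.617538): observed ΔN = -68.9 m, observed ΔE = 232.8 m.
Subtracting the expected shift leaves a residual of -68.9 − (-91.8) = 22.9 m north and 232.8 − (239.4) = -6.6 m east.
Residual distance = √(22.9² + (-6.6)²) = 23.8 m.

24 m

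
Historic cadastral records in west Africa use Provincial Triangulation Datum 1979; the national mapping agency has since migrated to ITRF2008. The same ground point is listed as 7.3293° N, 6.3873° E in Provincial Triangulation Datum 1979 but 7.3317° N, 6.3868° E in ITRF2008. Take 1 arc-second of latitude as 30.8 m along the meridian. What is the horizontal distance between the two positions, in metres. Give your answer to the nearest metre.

Δφ = 7.3317° − 7.3293° = +0.0024°; Δλ = 6.3868° − 6.3873° = -0.0005°.
1° of latitude = 3600 × 30.80 = 110880 m.
ΔN = Δφ × 110880 = 266.1 m; ΔE = Δλ × 110880 × cos(7.3293°) = -0.0005 × 110880 × 0.991829 = -55.0 m.
Distance = √(ΔE² + ΔN²) = √((-55.0)² + 266.1²) = 271.7 m.

272 m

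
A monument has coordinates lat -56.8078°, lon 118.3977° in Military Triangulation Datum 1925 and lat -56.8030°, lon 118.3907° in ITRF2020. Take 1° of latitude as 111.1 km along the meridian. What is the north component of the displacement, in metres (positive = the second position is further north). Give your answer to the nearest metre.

ΔN = 533 m

Δφ = -56.8030° − -56.8078° = +0.0048°; Δλ = 118.3907° − 118.3977° = -0.0070°.
ΔN = Δφ × 111100 = 533.3 m; ΔE = Δλ × 111100 × cos(-56.8078°) = -0.0070 × 111100 × 0.547449 = -425.8 m.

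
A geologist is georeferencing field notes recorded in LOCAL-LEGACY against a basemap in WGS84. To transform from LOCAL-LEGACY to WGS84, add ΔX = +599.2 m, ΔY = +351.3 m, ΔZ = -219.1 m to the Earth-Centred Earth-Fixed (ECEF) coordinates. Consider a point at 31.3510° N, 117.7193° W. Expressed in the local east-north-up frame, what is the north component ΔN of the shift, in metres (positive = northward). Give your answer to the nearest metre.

The local north axis is (−sin φ cos λ, −sin φ sin λ, cos φ), giving ΔN = 145.008 + 161.798 − 187.111 = 119.70 m.

ΔN = 120 m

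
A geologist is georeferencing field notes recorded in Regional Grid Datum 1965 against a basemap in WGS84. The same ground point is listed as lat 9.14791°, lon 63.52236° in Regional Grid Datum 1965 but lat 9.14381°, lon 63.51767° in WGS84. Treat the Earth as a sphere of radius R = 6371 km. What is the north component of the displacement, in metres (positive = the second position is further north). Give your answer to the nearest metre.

Δφ = 9.14381° − 9.14791° = -0.00410°; Δλ = 63.51767° − 63.52236° = -0.00469°.
1° along a meridian = πR/180 = 111195 m.
ΔN = Δφ × 111195 = -455.9 m; ΔE = Δλ × 111195 × cos(9.14791°) = -0.00469 × 111195 × 0.987281 = -514.9 m.

ΔN = -456 m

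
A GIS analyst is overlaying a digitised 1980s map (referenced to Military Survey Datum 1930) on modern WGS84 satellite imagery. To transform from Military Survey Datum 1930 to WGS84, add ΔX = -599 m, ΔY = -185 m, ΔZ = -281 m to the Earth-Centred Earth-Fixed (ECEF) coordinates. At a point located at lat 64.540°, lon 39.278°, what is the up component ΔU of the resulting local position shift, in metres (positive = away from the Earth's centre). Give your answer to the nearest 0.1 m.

The local up (radial) axis is (cos φ cos λ, cos φ sin λ, sin φ), giving ΔU = -199.325 − 50.348 − 253.711 = -503.38 m.

ΔU = -503.4 m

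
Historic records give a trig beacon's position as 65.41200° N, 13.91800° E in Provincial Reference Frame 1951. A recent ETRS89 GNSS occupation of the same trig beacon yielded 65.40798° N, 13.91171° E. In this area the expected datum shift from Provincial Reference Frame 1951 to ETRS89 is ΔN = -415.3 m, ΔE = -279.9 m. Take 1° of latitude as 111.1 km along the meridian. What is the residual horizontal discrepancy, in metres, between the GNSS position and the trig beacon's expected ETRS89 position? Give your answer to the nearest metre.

Observed coordinate differences: Δφ = -0.00402°, Δλ = -0.00629°.
Converting to metres (1° lat = 111100 m, cos φ = 0.416090): observed ΔN = -446.6 m, observed ΔE = -290.8 m.
Subtracting the expected shift leaves a residual of -446.6 − (-415.3) = -31.3 m north and -290.8 − (-279.9) = -10.9 m east.
Residual distance = √((-31.3)² + (-10.9)²) = 33.2 m.

33 m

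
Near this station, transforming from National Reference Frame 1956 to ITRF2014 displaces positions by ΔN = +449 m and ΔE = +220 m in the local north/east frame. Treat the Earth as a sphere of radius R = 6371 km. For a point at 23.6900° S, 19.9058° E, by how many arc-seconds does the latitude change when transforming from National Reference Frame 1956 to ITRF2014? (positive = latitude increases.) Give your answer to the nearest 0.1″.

Δφ = 14.5″

On a sphere of radius R, 1 rad of latitude = R, so Δφ = ΔN / R = 449.0 / 6371000 = 7.0476e-05 rad = 14.537″.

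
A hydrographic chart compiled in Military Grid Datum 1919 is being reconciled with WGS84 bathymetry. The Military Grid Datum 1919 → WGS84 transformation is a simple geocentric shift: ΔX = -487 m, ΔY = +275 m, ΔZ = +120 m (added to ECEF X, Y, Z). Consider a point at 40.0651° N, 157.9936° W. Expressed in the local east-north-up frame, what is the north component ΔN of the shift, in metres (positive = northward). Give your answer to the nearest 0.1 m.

ΔN = -132.5 m

The local north axis is (−sin φ cos λ, −sin φ sin λ, cos φ), giving ΔN = -290.623 + 66.326 + 91.838 = -132.46 m.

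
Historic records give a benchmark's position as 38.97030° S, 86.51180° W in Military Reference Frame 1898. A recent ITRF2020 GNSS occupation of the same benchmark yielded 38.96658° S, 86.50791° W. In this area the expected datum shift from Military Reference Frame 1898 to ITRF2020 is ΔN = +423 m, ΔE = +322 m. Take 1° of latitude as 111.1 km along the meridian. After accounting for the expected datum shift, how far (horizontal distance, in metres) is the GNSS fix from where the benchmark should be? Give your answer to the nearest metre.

17 m

Observed coordinate differences: Δφ = +0.00372°, Δλ = +0.00389°.
Converting to metres (1° lat = 111100 m, cos φ = 0.777472): observed ΔN = 413.3 m, observed ΔE = 336.0 m.
Subtracting the expected shift leaves a residual of 413.3 − (423) = -9.7 m north and 336.0 − (322) = 14.0 m east.
Residual distance = √((-9.7)² + 14.0²) = 17.0 m.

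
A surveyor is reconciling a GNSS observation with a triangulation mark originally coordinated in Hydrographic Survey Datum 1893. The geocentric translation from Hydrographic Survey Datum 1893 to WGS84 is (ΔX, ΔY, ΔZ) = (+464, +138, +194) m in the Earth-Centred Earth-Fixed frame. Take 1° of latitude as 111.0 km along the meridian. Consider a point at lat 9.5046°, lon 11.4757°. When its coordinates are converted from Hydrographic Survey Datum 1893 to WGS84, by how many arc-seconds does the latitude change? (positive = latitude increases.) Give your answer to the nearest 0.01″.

sin φ = 0.165127, cos φ = 0.986272, sin λ = 0.198952, cos λ = 0.980009.
North component: ΔN = −sin φ cos λ·ΔX − sin φ sin λ·ΔY + cos φ·ΔZ = −(0.165127)(0.980009)(464) − (0.165127)(0.198952)(138) + (0.986272)(194) = 111.72 m.
1° of latitude spans 111000 m, so Δφ = 111.72 / 111000 × 3600 = 3.623″.

Δφ = 3.62″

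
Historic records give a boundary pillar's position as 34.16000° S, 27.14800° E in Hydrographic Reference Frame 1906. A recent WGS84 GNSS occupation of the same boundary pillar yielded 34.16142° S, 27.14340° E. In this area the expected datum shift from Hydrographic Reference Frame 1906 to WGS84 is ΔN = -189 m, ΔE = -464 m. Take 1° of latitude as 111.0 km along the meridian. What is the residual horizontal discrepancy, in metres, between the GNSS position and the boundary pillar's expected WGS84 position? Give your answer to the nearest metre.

Observed coordinate differences: Δφ = -0.00142°, Δλ = -0.00460°.
Converting to metres (1° lat = 111000 m, cos φ = 0.827473): observed ΔN = -157.6 m, observed ΔE = -422.5 m.
Subtracting the expected shift leaves a residual of -157.6 − (-189) = 31.4 m north and -422.5 − (-464) = 41.5 m east.
Residual distance = √(31.4² + 41.5²) = 52.0 m.

52 m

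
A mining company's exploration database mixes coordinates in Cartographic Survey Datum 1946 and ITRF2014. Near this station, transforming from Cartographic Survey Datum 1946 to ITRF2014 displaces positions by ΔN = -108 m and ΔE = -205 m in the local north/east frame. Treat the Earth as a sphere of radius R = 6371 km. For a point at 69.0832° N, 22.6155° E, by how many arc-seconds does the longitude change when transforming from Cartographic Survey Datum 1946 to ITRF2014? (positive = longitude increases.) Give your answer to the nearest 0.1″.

At latitude 69.0832°, cos φ = 0.357012.
One radian of longitude at latitude φ spans R cos φ, so Δλ = ΔE / (R cos φ) = -205.0 / (6371000 × 0.357012) = -9.0129e-05 rad = -18.590″.

Δλ = -18.6″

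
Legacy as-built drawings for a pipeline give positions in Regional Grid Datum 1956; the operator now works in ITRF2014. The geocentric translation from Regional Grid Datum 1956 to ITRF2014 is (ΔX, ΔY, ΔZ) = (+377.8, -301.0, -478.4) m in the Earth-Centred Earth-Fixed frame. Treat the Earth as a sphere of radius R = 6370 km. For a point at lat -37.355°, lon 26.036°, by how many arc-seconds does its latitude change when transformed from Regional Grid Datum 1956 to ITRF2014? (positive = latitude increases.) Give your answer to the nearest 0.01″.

sin φ = -0.606752, cos φ = 0.794891, sin λ = 0.438936, cos λ = 0.898518.
North component: ΔN = −sin φ cos λ·ΔX − sin φ sin λ·ΔY + cos φ·ΔZ = −(-0.606752)(0.898518)(377.8) − (-0.606752)(0.438936)(-301.0) + (0.794891)(-478.4) = -254.47 m.
1° of latitude spans πR/180 = 111177 m, so Δφ = -254.47 / 111177 × 3600 = -8.240″.

Δφ = -8.24″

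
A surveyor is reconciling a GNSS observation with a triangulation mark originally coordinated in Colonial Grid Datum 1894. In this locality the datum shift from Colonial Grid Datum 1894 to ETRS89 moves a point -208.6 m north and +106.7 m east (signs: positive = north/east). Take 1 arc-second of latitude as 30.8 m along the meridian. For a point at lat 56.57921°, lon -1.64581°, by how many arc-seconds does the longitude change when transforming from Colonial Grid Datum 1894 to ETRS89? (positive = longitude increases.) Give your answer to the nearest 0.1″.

At latitude 56.57921°, cos φ = 0.550784.
1″ of longitude at this latitude = 30.80 × cos φ = 16.9641 m, so Δλ = 106.7 / 16.9641 = 6.290″.

Δλ = 6.3″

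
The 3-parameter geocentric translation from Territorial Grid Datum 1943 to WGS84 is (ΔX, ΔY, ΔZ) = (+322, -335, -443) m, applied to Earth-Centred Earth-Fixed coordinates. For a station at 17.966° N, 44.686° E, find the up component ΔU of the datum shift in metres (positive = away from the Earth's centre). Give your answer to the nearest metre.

ΔU = -143 m

The local up (radial) axis is (cos φ cos λ, cos φ sin λ, sin φ), giving ΔU = 217.770 − 224.092 − 136.644 = -142.97 m.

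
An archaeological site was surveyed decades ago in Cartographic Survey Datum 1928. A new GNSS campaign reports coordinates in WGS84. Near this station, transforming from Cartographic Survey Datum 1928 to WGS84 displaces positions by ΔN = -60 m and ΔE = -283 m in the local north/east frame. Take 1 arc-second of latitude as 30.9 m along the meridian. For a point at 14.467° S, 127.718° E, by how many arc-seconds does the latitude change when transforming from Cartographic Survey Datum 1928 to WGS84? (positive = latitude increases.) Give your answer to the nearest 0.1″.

1″ of latitude = 30.90 m, so Δφ = -60.0 / 30.90 = -1.942″.

Δφ = -1.9″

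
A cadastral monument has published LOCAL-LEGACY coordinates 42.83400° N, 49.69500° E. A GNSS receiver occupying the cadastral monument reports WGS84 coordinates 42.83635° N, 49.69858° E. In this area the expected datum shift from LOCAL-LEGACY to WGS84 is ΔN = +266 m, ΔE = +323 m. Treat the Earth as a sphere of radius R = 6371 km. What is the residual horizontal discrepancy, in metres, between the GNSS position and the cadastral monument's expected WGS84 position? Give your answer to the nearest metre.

Observed coordinate differences: Δφ = +0.00235°, Δλ = +0.00358°.
Converting to metres (1° lat = 111195 m, cos φ = 0.733327): observed ΔN = 261.3 m, observed ΔE = 291.9 m.
Subtracting the expected shift leaves a residual of 261.3 − (266) = -4.7 m north and 291.9 − (323) = -31.1 m east.
Residual distance = √((-4.7)² + (-31.1)²) = 31.4 m.

31 m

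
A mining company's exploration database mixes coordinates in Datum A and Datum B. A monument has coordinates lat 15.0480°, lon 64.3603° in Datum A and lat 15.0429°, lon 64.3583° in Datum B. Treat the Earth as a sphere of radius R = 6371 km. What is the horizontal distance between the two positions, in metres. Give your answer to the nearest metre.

Δφ = 15.0429° − 15.0480° = -0.0051°; Δλ = 64.3583° − 64.3603° = -0.0020°.
1° along a meridian = πR/180 = 111195 m.
ΔN = Δφ × 111195 = -567.1 m; ΔE = Δλ × 111195 × cos(15.0480°) = -0.0020 × 111195 × 0.965709 = -214.8 m.
Distance = √(ΔE² + ΔN²) = √((-214.8)² + (-567.1)²) = 606.4 m.

606 m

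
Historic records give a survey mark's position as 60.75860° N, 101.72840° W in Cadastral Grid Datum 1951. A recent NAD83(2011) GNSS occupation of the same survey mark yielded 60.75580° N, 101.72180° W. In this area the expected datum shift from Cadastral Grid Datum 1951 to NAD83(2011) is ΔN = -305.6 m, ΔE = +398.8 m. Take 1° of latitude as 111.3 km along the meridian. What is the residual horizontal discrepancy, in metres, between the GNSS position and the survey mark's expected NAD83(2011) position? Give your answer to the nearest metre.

40 m

Observed coordinate differences: Δφ = -0.00280°, Δλ = +0.00660°.
Converting to metres (1° lat = 111300 m, cos φ = 0.488490): observed ΔN = -311.6 m, observed ΔE = 358.8 m.
Subtracting the expected shift leaves a residual of -311.6 − (-305.6) = -6.0 m north and 358.8 − (398.8) = -40.0 m east.
Residual distance = √((-6.0)² + (-40.0)²) = 40.4 m.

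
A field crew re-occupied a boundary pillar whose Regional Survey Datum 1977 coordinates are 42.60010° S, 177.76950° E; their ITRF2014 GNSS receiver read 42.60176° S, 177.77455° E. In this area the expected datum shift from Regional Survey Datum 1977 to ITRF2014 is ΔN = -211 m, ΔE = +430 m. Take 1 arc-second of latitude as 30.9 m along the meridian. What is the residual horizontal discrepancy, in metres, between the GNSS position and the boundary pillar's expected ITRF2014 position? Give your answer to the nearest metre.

Observed coordinate differences: Δφ = -0.00166°, Δλ = +0.00505°.
Converting to metres (1° lat = 111240 m, cos φ = 0.736096): observed ΔN = -184.7 m, observed ΔE = 413.5 m.
Subtracting the expected shift leaves a residual of -184.7 − (-211) = 26.3 m north and 413.5 − (430) = -16.5 m east.
Residual distance = √(26.3² + (-16.5)²) = 31.1 m.

31 m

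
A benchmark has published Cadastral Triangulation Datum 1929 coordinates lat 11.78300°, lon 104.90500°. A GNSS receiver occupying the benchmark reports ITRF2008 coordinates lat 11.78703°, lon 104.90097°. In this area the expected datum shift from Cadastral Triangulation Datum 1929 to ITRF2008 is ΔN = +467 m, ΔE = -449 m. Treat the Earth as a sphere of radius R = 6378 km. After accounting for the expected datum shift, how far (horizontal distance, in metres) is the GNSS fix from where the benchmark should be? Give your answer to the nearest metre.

Observed coordinate differences: Δφ = +0.00403°, Δλ = -0.00403°.
Converting to metres (1° lat = 111317 m, cos φ = 0.978928): observed ΔN = 448.6 m, observed ΔE = -439.2 m.
Subtracting the expected shift leaves a residual of 448.6 − (467) = -18.4 m north and -439.2 − (-449) = 9.8 m east.
Residual distance = √((-18.4)² + 9.8²) = 20.9 m.

21 m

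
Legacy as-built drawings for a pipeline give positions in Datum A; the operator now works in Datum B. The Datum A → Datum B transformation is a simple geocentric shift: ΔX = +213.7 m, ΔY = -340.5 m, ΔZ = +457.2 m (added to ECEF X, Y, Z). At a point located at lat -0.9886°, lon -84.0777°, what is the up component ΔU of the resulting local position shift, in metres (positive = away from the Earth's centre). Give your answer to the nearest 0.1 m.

At φ = -0.9886°, λ = -84.0777°: sin φ = -0.017253, cos φ = 0.999851, sin λ = -0.994663, cos λ = 0.103180.
ΔU = cos φ cos λ·ΔX + cos φ sin λ·ΔY + sin φ·ΔZ = (0.999851)(0.103180)(213.7) + (0.999851)(-0.994663)(-340.5) + (-0.017253)(457.2) = 352.79 m.

ΔU = 352.8 m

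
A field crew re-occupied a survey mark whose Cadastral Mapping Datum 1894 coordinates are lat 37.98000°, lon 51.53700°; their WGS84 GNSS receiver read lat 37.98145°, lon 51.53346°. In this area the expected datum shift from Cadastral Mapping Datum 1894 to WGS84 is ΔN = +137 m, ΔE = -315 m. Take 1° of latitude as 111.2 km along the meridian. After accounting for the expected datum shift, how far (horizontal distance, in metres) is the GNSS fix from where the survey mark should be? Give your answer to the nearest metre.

25 m

Observed coordinate differences: Δφ = +0.00145°, Δλ = -0.00354°.
Converting to metres (1° lat = 111200 m, cos φ = 0.788226): observed ΔN = 161.2 m, observed ΔE = -310.3 m.
Subtracting the expected shift leaves a residual of 161.2 − (137) = 24.2 m north and -310.3 − (-315) = 4.7 m east.
Residual distance = √(24.2² + 4.7²) = 24.7 m.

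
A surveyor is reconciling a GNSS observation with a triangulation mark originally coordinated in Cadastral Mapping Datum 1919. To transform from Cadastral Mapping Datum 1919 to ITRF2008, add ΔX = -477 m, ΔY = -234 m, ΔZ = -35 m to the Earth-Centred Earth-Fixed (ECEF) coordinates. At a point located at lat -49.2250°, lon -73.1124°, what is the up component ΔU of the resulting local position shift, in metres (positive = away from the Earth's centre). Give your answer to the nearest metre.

ΔU = 82 m

The local up (radial) axis is (cos φ cos λ, cos φ sin λ, sin φ), giving ΔU = -90.496 + 146.233 + 26.505 = 82.24 m.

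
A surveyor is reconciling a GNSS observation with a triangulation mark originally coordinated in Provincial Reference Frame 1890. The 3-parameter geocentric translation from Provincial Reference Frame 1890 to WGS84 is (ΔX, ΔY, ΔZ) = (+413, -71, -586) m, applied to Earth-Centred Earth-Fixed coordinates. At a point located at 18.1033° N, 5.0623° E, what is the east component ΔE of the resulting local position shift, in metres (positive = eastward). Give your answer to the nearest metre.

At φ = 18.1033°, λ = 5.0623°: sin φ = 0.310731, cos φ = 0.950498, sin λ = 0.088239, cos λ = 0.996099.
ΔE = −sin λ·ΔX + cos λ·ΔY = −(0.088239)·(413) + (0.996099)·(-71) = -107.17 m.

ΔE = -107 m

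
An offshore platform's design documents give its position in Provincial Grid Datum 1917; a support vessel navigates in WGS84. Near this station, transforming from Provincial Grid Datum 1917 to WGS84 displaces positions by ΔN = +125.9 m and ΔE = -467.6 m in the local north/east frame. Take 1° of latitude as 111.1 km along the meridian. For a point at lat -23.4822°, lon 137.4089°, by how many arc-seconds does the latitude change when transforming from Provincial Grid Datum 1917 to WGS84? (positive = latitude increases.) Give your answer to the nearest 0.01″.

Δφ = 4.08″

1° of latitude = 111.1 km, so Δφ = 125.9 / 111100 = 0.0011332° = 4.080″.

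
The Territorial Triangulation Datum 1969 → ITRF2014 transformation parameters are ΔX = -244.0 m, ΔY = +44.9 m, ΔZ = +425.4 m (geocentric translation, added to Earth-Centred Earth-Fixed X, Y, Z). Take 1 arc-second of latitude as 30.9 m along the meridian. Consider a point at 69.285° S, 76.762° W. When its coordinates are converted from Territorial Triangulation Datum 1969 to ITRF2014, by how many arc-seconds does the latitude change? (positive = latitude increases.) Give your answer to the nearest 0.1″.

sin φ = -0.935351, cos φ = 0.353720, sin λ = -0.973427, cos λ = 0.228997.
North component: ΔN = −sin φ cos λ·ΔX − sin φ sin λ·ΔY + cos φ·ΔZ = −(-0.935351)(0.228997)(-244.0) − (-0.935351)(-0.973427)(44.9) + (0.353720)(425.4) = 57.33 m.
1° of latitude spans 3600 × 30.90 = 111240 m, so Δφ = 57.33 / 111240 × 3600 = 1.855″.

Δφ = 1.9″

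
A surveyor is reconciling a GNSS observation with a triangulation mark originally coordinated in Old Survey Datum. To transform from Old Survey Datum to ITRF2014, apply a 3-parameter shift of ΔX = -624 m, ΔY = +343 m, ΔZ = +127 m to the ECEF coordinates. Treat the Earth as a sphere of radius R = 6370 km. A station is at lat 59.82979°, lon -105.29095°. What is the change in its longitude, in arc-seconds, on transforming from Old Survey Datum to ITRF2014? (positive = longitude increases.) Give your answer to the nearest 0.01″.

Δλ = -44.61″

sin φ = 0.864536, cos φ = 0.502571, sin λ = -0.964599, cos λ = -0.263721.
East component: ΔE = −sin λ·ΔX + cos λ·ΔY = −(-0.964599)(-624) + (-0.263721)(343) = -692.37 m.
1° of latitude spans πR/180 = 111177 m; at latitude φ, 1° of longitude spans that × cos φ = 55874.5 m, so Δλ = -692.37 / 55874.5 × 3600 = -44.609″.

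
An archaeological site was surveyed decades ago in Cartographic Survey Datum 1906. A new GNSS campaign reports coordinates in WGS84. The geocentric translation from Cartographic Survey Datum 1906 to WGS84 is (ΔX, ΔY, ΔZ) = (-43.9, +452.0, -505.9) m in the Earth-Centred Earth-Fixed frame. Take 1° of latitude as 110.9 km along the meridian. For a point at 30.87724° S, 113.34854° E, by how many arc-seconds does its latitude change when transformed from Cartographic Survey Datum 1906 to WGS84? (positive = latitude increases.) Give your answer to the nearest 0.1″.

Δφ = -6.9″

sin φ = -0.513200, cos φ = 0.858269, sin λ = 0.918111, cos λ = -0.396323.
North component: ΔN = −sin φ cos λ·ΔX − sin φ sin λ·ΔY + cos φ·ΔZ = −(-0.513200)(-0.396323)(-43.9) − (-0.513200)(0.918111)(452.0) + (0.858269)(-505.9) = -212.30 m.
1° of latitude spans 110900 m, so Δφ = -212.30 / 110900 × 3600 = -6.892″.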